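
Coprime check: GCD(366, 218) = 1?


Euclidean algorithm:
366 = 1 * 218 + 148
218 = 1 * 148 + 70
148 = 2 * 70 + 8
70 = 8 * 8 + 6
8 = 1 * 6 + 2
6 = 3 * 2 + 0
GCD(366, 218) = 2

No, not coprime (GCD = 2)


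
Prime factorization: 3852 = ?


3852 / 2 = 1926
1926 / 2 = 963
963 / 3 = 321
321 / 3 = 107
107 / 107 = 1
3852 = 2^2 × 3^2 × 107


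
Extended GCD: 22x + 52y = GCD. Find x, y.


Tabular extended Euclidean (each row: r = 22*s + 52*t):
r=22, s=1, t=0
r=52, s=0, t=1
q=0: r=22, s=1, t=0   [22*(1) + 52*(0) = 22]
q=2: r=8, s=-2, t=1   [22*(-2) + 52*(1) = 8]
q=2: r=6, s=5, t=-2   [22*(5) + 52*(-2) = 6]
q=1: r=2, s=-7, t=3   [22*(-7) + 52*(3) = 2]
q=3: r=0, s=26, t=-11   [22*(26) + 52*(-11) = 0]
GCD = 2; from the row with r=2: x=-7, y=3
Check: 22*(-7) + 52*(3) = -154 + 156 = 2

GCD = 2, x = -7, y = 3


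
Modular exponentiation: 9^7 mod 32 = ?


9^1 mod 32 = 9
9^2 mod 32 = 17
9^3 mod 32 = 25
9^4 mod 32 = 1
9^5 mod 32 = 9
9^6 mod 32 = 17
9^7 mod 32 = 25


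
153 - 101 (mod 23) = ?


153 - 101 = 52
52 mod 23 = 6


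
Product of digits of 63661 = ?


6 × 3 × 6 × 6 × 1 = 648


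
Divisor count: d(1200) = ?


1200 = 2^4 × 3^1 × 5^2
d(1200) = (4+1) × (1+1) × (2+1) = 30

30 divisors


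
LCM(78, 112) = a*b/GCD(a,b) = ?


GCD(78, 112) = 2
LCM = 78*112/2 = 8736/2 = 4368

LCM = 4368


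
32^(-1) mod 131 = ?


Use the extended Euclidean algorithm on (131, 32); each row r = 131*s + 32*t:
r=131, s=1, t=0
r=32, s=0, t=1
q=4: r=3, s=1, t=-4   [131*(1) + 32*(-4) = 3]
q=10: r=2, s=-10, t=41   [131*(-10) + 32*(41) = 2]
q=1: r=1, s=11, t=-45   [131*(11) + 32*(-45) = 1]
q=2: r=0, s=-32, t=131   [131*(-32) + 32*(131) = 0]
GCD = 1 with t = -45, so 32*(-45) ≡ 1 (mod 131)
Inverse = -45 mod 131 = 86
Check: 32 * 86 = 2752 ≡ 1 (mod 131)

32^(-1) ≡ 86 (mod 131)


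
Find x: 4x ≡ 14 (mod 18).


GCD(4, 18) = 2 divides 14
Divide: 2x ≡ 7 (mod 9)
x ≡ 8 (mod 9)


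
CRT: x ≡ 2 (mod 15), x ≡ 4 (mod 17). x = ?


M = 15*17 = 255
M1 = M/15 = 17, M2 = M/17 = 15
M1^(-1) mod 15 = 8, M2^(-1) mod 17 = 8
x = 2*17*8 + 4*15*8 = 752
752 mod 255 = 242
Check: 242 mod 15 = 2 ✓, 242 mod 17 = 4 ✓

x ≡ 242 (mod 255)


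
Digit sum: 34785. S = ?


3 + 4 + 7 + 8 + 5 = 27


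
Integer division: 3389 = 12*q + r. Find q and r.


3389 = 12 * 282 + 5
Check: 3384 + 5 = 3389

q = 282, r = 5


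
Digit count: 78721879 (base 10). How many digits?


78721879 has 8 digits in base 10
floor(log10(78721879)) + 1 = floor(7.8961) + 1 = 8

8 digits (base 10)


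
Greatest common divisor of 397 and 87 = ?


397 = 4 * 87 + 49
87 = 1 * 49 + 38
49 = 1 * 38 + 11
38 = 3 * 11 + 5
11 = 2 * 5 + 1
5 = 5 * 1 + 0
GCD = 1


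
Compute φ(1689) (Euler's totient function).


1689 = 3 × 563
Prime factors: 3, 563
φ(1689) = 1689 × (1-1/3) × (1-1/563)
= 1689 × 2/3 × 562/563 = 1124

φ(1689) = 1124


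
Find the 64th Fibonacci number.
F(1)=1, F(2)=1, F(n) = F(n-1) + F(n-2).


Sequence: 1, 1, 2, 3, 5, 8, 13, 21, 34, 55, 89, 144, 233, 377, 610, 987, 1597, 2584, 4181, 6765, 10946, 17711, 28657, 46368, 75025, 121393, 196418, 317811, 514229, 832040, 1346269, 2178309, 3524578, 5702887, 9227465, 14930352, 24157817, 39088169, 63245986, 102334155, 165580141, 267914296, 433494437, 701408733, 1134903170, 1836311903, 2971215073, 4807526976, 7778742049, 12586269025, 20365011074, 32951280099, 53316291173, 86267571272, 139583862445, 225851433717, 365435296162, 591286729879, 956722026041, 1548008755920, 2504730781961, 4052739537881, 6557470319842, 10610209857723
F(64) = 10610209857723


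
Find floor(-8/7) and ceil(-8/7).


-8/7 = -1.1429
floor = -2
ceil = -1

floor = -2, ceil = -1


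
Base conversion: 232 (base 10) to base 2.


232 (base 10) = 232 (decimal)
232 (decimal) = 11101000 (base 2)


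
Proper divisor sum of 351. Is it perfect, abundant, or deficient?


Proper divisors: 1, 3, 9, 13, 27, 39, 117
Sum = 1 + 3 + 9 + 13 + 27 + 39 + 117 = 209
209 < 351 → deficient

s(351) = 209 (deficient)


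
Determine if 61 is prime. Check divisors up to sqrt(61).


Check divisors up to sqrt(61) = 7.8102
No divisors found.
61 is prime.

Yes, 61 is prime


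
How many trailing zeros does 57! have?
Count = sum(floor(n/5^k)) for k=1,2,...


floor(57/5) = 11
floor(57/25) = 2
Total = 13

13 trailing zeros


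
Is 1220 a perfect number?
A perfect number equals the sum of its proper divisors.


Proper divisors of 1220: 1, 2, 4, 5, 10, 20, 61, 122, 244, 305, 610
Sum = 1 + 2 + 4 + 5 + 10 + 20 + 61 + 122 + 244 + 305 + 610 = 1384

No, 1220 is not perfect (1384 ≠ 1220)


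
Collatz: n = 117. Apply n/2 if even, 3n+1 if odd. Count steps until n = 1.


117 → 352 → 176 → 88 → 44 → 22 → 11 → 34 → 17 → 52 → 26 → 13 → 40 → 20 → 10 → 5 → 16 → 8 → 4 → 2 → 1
Total steps = 20

20 steps


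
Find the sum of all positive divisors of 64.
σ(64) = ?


Divisors of 64: 1, 2, 4, 8, 16, 32, 64
Sum = 1 + 2 + 4 + 8 + 16 + 32 + 64 = 127

σ(64) = 127


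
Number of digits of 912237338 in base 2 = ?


912237338 in base 2 = 110110010111111010001100011010
Number of digits = 30

30 digits (base 2)


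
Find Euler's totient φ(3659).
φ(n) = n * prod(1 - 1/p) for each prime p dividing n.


3659 = 3659
Prime factors: 3659
φ(3659) = 3659 × (1-1/3659)
= 3659 × 3658/3659 = 3658

φ(3659) = 3658


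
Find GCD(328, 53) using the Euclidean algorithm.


328 = 6 * 53 + 10
53 = 5 * 10 + 3
10 = 3 * 3 + 1
3 = 3 * 1 + 0
GCD = 1


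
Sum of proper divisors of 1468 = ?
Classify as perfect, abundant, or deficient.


Proper divisors: 1, 2, 4, 367, 734
Sum = 1 + 2 + 4 + 367 + 734 = 1108
1108 < 1468 → deficient

s(1468) = 1108 (deficient)


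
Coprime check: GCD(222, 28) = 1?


Euclidean algorithm:
222 = 7 * 28 + 26
28 = 1 * 26 + 2
26 = 13 * 2 + 0
GCD(222, 28) = 2

No, not coprime (GCD = 2)


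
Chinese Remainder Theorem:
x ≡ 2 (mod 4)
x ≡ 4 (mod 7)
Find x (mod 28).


M = 4*7 = 28
M1 = M/4 = 7, M2 = M/7 = 4
M1^(-1) mod 4 = 3, M2^(-1) mod 7 = 2
x = 2*7*3 + 4*4*2 = 74
74 mod 28 = 18
Check: 18 mod 4 = 2 ✓, 18 mod 7 = 4 ✓

x ≡ 18 (mod 28)


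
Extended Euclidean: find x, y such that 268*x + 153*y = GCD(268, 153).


Tabular extended Euclidean (each row: r = 268*s + 153*t):
r=268, s=1, t=0
r=153, s=0, t=1
q=1: r=115, s=1, t=-1   [268*(1) + 153*(-1) = 115]
q=1: r=38, s=-1, t=2   [268*(-1) + 153*(2) = 38]
q=3: r=1, s=4, t=-7   [268*(4) + 153*(-7) = 1]
q=38: r=0, s=-153, t=268   [268*(-153) + 153*(268) = 0]
GCD = 1; from the row with r=1: x=4, y=-7
Check: 268*(4) + 153*(-7) = 1072 - 1071 = 1

GCD = 1, x = 4, y = -7


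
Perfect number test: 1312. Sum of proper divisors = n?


Proper divisors of 1312: 1, 2, 4, 8, 16, 32, 41, 82, 164, 328, 656
Sum = 1 + 2 + 4 + 8 + 16 + 32 + 41 + 82 + 164 + 328 + 656 = 1334

No, 1312 is not perfect (1334 ≠ 1312)


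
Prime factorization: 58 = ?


58 / 2 = 29
29 / 29 = 1
58 = 2 × 29


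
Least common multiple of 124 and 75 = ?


GCD(124, 75) = 1
LCM = 124*75/1 = 9300/1 = 9300

LCM = 9300


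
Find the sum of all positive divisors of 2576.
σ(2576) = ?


Divisors of 2576: 1, 2, 4, 7, 8, 14, 16, 23, 28, 46, 56, 92, 112, 161, 184, 322, 368, 644, 1288, 2576
Sum = 1 + 2 + 4 + 7 + 8 + 14 + 16 + 23 + 28 + 46 + 56 + 92 + 112 + 161 + 184 + 322 + 368 + 644 + 1288 + 2576 = 5952

σ(2576) = 5952


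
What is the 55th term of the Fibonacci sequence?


Sequence: 1, 1, 2, 3, 5, 8, 13, 21, 34, 55, 89, 144, 233, 377, 610, 987, 1597, 2584, 4181, 6765, 10946, 17711, 28657, 46368, 75025, 121393, 196418, 317811, 514229, 832040, 1346269, 2178309, 3524578, 5702887, 9227465, 14930352, 24157817, 39088169, 63245986, 102334155, 165580141, 267914296, 433494437, 701408733, 1134903170, 1836311903, 2971215073, 4807526976, 7778742049, 12586269025, 20365011074, 32951280099, 53316291173, 86267571272, 139583862445
F(55) = 139583862445


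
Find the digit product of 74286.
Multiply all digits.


7 × 4 × 2 × 8 × 6 = 2688


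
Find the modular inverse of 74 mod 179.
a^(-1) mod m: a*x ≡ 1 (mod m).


Use the extended Euclidean algorithm on (179, 74); each row r = 179*s + 74*t:
r=179, s=1, t=0
r=74, s=0, t=1
q=2: r=31, s=1, t=-2   [179*(1) + 74*(-2) = 31]
q=2: r=12, s=-2, t=5   [179*(-2) + 74*(5) = 12]
q=2: r=7, s=5, t=-12   [179*(5) + 74*(-12) = 7]
q=1: r=5, s=-7, t=17   [179*(-7) + 74*(17) = 5]
q=1: r=2, s=12, t=-29   [179*(12) + 74*(-29) = 2]
q=2: r=1, s=-31, t=75   [179*(-31) + 74*(75) = 1]
q=2: r=0, s=74, t=-179   [179*(74) + 74*(-179) = 0]
GCD = 1 with t = 75, so 74*(75) ≡ 1 (mod 179)
Inverse = 75 mod 179 = 75
Check: 74 * 75 = 5550 ≡ 1 (mod 179)

74^(-1) ≡ 75 (mod 179)


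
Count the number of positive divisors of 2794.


2794 = 2^1 × 11^1 × 127^1
d(2794) = (1+1) × (1+1) × (1+1) = 8

8 divisors


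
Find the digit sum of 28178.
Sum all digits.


2 + 8 + 1 + 7 + 8 = 26


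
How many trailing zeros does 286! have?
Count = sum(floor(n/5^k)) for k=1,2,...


floor(286/5) = 57
floor(286/25) = 11
floor(286/125) = 2
Total = 70

70 trailing zeros


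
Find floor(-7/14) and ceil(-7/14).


-7/14 = -0.5000
floor = -1
ceil = 0

floor = -1, ceil = 0


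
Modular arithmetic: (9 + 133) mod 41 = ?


9 + 133 = 142
142 mod 41 = 19


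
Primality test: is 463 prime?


Check divisors up to sqrt(463) = 21.5174
No divisors found.
463 is prime.

Yes, 463 is prime


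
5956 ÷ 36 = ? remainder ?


5956 = 36 * 165 + 16
Check: 5940 + 16 = 5956

q = 165, r = 16


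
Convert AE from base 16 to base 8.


AE (base 16) = 174 (decimal)
174 (decimal) = 256 (base 8)


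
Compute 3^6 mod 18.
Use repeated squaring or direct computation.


3^1 mod 18 = 3
3^2 mod 18 = 9
3^3 mod 18 = 9
3^4 mod 18 = 9
3^5 mod 18 = 9
3^6 mod 18 = 9


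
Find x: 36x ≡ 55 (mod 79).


GCD(36, 79) = 1, unique solution
a^(-1) mod 79 = 11
x = 11 * 55 mod 79 = 52

x ≡ 52 (mod 79)


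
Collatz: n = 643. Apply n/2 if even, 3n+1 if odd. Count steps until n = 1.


643 → 1930 → 965 → 2896 → 1448 → 724 → 362 → 181 → 544 → 272 → 136 → 68 → 34 → 17 → 52 → 26 → 13 → 40 → 20 → 10 → 5 → 16 → 8 → 4 → 2 → 1
Total steps = 25

25 steps


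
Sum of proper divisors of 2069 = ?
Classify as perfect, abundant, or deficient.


Proper divisors: 1
Sum = 1 = 1
1 < 2069 → deficient

s(2069) = 1 (deficient)


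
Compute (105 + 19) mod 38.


105 + 19 = 124
124 mod 38 = 10


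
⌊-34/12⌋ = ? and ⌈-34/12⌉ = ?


-34/12 = -2.8333
floor = -3
ceil = -2

floor = -3, ceil = -2


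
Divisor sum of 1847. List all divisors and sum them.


Divisors of 1847: 1, 1847
Sum = 1 + 1847 = 1848

σ(1847) = 1848


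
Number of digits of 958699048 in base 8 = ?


958699048 in base 8 = 7111113050
Number of digits = 10

10 digits (base 8)


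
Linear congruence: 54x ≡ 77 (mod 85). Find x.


GCD(54, 85) = 1, unique solution
a^(-1) mod 85 = 74
x = 74 * 77 mod 85 = 3

x ≡ 3 (mod 85)


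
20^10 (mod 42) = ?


20^1 mod 42 = 20
20^2 mod 42 = 22
20^3 mod 42 = 20
20^4 mod 42 = 22
20^5 mod 42 = 20
20^6 mod 42 = 22
20^7 mod 42 = 20
20^8 mod 42 = 22
20^9 mod 42 = 20
20^10 mod 42 = 22


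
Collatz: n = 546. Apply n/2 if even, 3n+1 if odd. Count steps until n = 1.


546 → 273 → 820 → 410 → 205 → 616 → 308 → 154 → 77 → 232 → 116 → 58 → 29 → 88 → 44 → 22 → 11 → 34 → 17 → 52 → 26 → 13 → 40 → 20 → 10 → 5 → 16 → 8 → 4 → 2 → 1
Total steps = 30

30 steps


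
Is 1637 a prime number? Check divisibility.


Check divisors up to sqrt(1637) = 40.4599
No divisors found.
1637 is prime.

Yes, 1637 is prime


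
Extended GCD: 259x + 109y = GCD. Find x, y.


Tabular extended Euclidean (each row: r = 259*s + 109*t):
r=259, s=1, t=0
r=109, s=0, t=1
q=2: r=41, s=1, t=-2   [259*(1) + 109*(-2) = 41]
q=2: r=27, s=-2, t=5   [259*(-2) + 109*(5) = 27]
q=1: r=14, s=3, t=-7   [259*(3) + 109*(-7) = 14]
q=1: r=13, s=-5, t=12   [259*(-5) + 109*(12) = 13]
q=1: r=1, s=8, t=-19   [259*(8) + 109*(-19) = 1]
q=13: r=0, s=-109, t=259   [259*(-109) + 109*(259) = 0]
GCD = 1; from the row with r=1: x=8, y=-19
Check: 259*(8) + 109*(-19) = 2072 - 2071 = 1

GCD = 1, x = 8, y = -19


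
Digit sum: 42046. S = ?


4 + 2 + 0 + 4 + 6 = 16


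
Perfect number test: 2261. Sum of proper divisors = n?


Proper divisors of 2261: 1, 7, 17, 19, 119, 133, 323
Sum = 1 + 7 + 17 + 19 + 119 + 133 + 323 = 619

No, 2261 is not perfect (619 ≠ 2261)


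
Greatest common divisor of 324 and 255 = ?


324 = 1 * 255 + 69
255 = 3 * 69 + 48
69 = 1 * 48 + 21
48 = 2 * 21 + 6
21 = 3 * 6 + 3
6 = 2 * 3 + 0
GCD = 3


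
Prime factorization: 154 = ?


154 / 2 = 77
77 / 7 = 11
11 / 11 = 1
154 = 2 × 7 × 11


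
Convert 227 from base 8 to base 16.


227 (base 8) = 151 (decimal)
151 (decimal) = 97 (base 16)


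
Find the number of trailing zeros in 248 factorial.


floor(248/5) = 49
floor(248/25) = 9
floor(248/125) = 1
Total = 59

59 trailing zeros


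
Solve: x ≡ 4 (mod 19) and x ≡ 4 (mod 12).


M = 19*12 = 228
M1 = M/19 = 12, M2 = M/12 = 19
M1^(-1) mod 19 = 8, M2^(-1) mod 12 = 7
x = 4*12*8 + 4*19*7 = 916
916 mod 228 = 4
Check: 4 mod 19 = 4 ✓, 4 mod 12 = 4 ✓

x ≡ 4 (mod 228)


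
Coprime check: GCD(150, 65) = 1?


Euclidean algorithm:
150 = 2 * 65 + 20
65 = 3 * 20 + 5
20 = 4 * 5 + 0
GCD(150, 65) = 5

No, not coprime (GCD = 5)


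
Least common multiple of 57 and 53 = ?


GCD(57, 53) = 1
LCM = 57*53/1 = 3021/1 = 3021

LCM = 3021


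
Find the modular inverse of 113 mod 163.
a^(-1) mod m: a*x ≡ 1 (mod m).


Use the extended Euclidean algorithm on (163, 113); each row r = 163*s + 113*t:
r=163, s=1, t=0
r=113, s=0, t=1
q=1: r=50, s=1, t=-1   [163*(1) + 113*(-1) = 50]
q=2: r=13, s=-2, t=3   [163*(-2) + 113*(3) = 13]
q=3: r=11, s=7, t=-10   [163*(7) + 113*(-10) = 11]
q=1: r=2, s=-9, t=13   [163*(-9) + 113*(13) = 2]
q=5: r=1, s=52, t=-75   [163*(52) + 113*(-75) = 1]
q=2: r=0, s=-113, t=163   [163*(-113) + 113*(163) = 0]
GCD = 1 with t = -75, so 113*(-75) ≡ 1 (mod 163)
Inverse = -75 mod 163 = 88
Check: 113 * 88 = 9944 ≡ 1 (mod 163)

113^(-1) ≡ 88 (mod 163)


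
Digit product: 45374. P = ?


4 × 5 × 3 × 7 × 4 = 1680


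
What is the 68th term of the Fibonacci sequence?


Sequence: 1, 1, 2, 3, 5, 8, 13, 21, 34, 55, 89, 144, 233, 377, 610, 987, 1597, 2584, 4181, 6765, 10946, 17711, 28657, 46368, 75025, 121393, 196418, 317811, 514229, 832040, 1346269, 2178309, 3524578, 5702887, 9227465, 14930352, 24157817, 39088169, 63245986, 102334155, 165580141, 267914296, 433494437, 701408733, 1134903170, 1836311903, 2971215073, 4807526976, 7778742049, 12586269025, 20365011074, 32951280099, 53316291173, 86267571272, 139583862445, 225851433717, 365435296162, 591286729879, 956722026041, 1548008755920, 2504730781961, 4052739537881, 6557470319842, 10610209857723, 17167680177565, 27777890035288, 44945570212853, 72723460248141
F(68) = 72723460248141


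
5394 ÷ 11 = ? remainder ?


5394 = 11 * 490 + 4
Check: 5390 + 4 = 5394

q = 490, r = 4


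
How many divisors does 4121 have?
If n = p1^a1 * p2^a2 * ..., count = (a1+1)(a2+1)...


4121 = 13^1 × 317^1
d(4121) = (1+1) × (1+1) = 4

4 divisors


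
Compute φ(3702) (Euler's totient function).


3702 = 2 × 3 × 617
Prime factors: 2, 3, 617
φ(3702) = 3702 × (1-1/2) × (1-1/3) × (1-1/617)
= 3702 × 1/2 × 2/3 × 616/617 = 1232

φ(3702) = 1232


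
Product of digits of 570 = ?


5 × 7 × 0 = 0


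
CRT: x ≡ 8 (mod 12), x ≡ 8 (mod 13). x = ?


M = 12*13 = 156
M1 = M/12 = 13, M2 = M/13 = 12
M1^(-1) mod 12 = 1, M2^(-1) mod 13 = 12
x = 8*13*1 + 8*12*12 = 1256
1256 mod 156 = 8
Check: 8 mod 12 = 8 ✓, 8 mod 13 = 8 ✓

x ≡ 8 (mod 156)


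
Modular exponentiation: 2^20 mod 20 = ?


2^1 mod 20 = 2
2^2 mod 20 = 4
2^3 mod 20 = 8
2^4 mod 20 = 16
2^5 mod 20 = 12
2^6 mod 20 = 4
2^7 mod 20 = 8
2^8 mod 20 = 16
2^9 mod 20 = 12
2^10 mod 20 = 4
2^11 mod 20 = 8
2^12 mod 20 = 16
2^13 mod 20 = 12
2^14 mod 20 = 4
2^15 mod 20 = 8
2^16 mod 20 = 16
2^17 mod 20 = 12
2^18 mod 20 = 4
2^19 mod 20 = 8
2^20 mod 20 = 16


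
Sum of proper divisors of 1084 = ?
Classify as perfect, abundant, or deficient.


Proper divisors: 1, 2, 4, 271, 542
Sum = 1 + 2 + 4 + 271 + 542 = 820
820 < 1084 → deficient

s(1084) = 820 (deficient)


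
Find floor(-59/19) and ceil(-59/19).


-59/19 = -3.1053
floor = -4
ceil = -3

floor = -4, ceil = -3


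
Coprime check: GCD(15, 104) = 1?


Euclidean algorithm:
104 = 6 * 15 + 14
15 = 1 * 14 + 1
14 = 14 * 1 + 0
GCD(15, 104) = 1

Yes, coprime (GCD = 1)


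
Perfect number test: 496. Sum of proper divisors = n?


Proper divisors of 496: 1, 2, 4, 8, 16, 31, 62, 124, 248
Sum = 1 + 2 + 4 + 8 + 16 + 31 + 62 + 124 + 248 = 496

Yes, 496 is perfect (496 = 496)


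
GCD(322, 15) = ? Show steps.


322 = 21 * 15 + 7
15 = 2 * 7 + 1
7 = 7 * 1 + 0
GCD = 1


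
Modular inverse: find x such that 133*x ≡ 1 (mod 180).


Use the extended Euclidean algorithm on (180, 133); each row r = 180*s + 133*t:
r=180, s=1, t=0
r=133, s=0, t=1
q=1: r=47, s=1, t=-1   [180*(1) + 133*(-1) = 47]
q=2: r=39, s=-2, t=3   [180*(-2) + 133*(3) = 39]
q=1: r=8, s=3, t=-4   [180*(3) + 133*(-4) = 8]
q=4: r=7, s=-14, t=19   [180*(-14) + 133*(19) = 7]
q=1: r=1, s=17, t=-23   [180*(17) + 133*(-23) = 1]
q=7: r=0, s=-133, t=180   [180*(-133) + 133*(180) = 0]
GCD = 1 with t = -23, so 133*(-23) ≡ 1 (mod 180)
Inverse = -23 mod 180 = 157
Check: 133 * 157 = 20881 ≡ 1 (mod 180)

133^(-1) ≡ 157 (mod 180)


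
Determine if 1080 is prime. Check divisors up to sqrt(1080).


1080 / 2 = 540 (exact division)
1080 is NOT prime.

No, 1080 is not prime


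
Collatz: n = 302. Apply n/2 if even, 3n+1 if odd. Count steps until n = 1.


302 → 151 → 454 → 227 → 682 → 341 → 1024 → 512 → 256 → 128 → 64 → 32 → 16 → 8 → 4 → 2 → 1
Total steps = 16

16 steps


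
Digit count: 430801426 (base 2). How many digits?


430801426 in base 2 = 11001101011011000001000010010
Number of digits = 29

29 digits (base 2)


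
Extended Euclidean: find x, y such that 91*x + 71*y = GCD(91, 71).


Tabular extended Euclidean (each row: r = 91*s + 71*t):
r=91, s=1, t=0
r=71, s=0, t=1
q=1: r=20, s=1, t=-1   [91*(1) + 71*(-1) = 20]
q=3: r=11, s=-3, t=4   [91*(-3) + 71*(4) = 11]
q=1: r=9, s=4, t=-5   [91*(4) + 71*(-5) = 9]
q=1: r=2, s=-7, t=9   [91*(-7) + 71*(9) = 2]
q=4: r=1, s=32, t=-41   [91*(32) + 71*(-41) = 1]
q=2: r=0, s=-71, t=91   [91*(-71) + 71*(91) = 0]
GCD = 1; from the row with r=1: x=32, y=-41
Check: 91*(32) + 71*(-41) = 2912 - 2911 = 1

GCD = 1, x = 32, y = -41


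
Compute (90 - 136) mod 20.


90 - 136 = -46
-46 mod 20 = 14


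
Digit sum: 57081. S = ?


5 + 7 + 0 + 8 + 1 = 21


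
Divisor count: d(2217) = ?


2217 = 3^1 × 739^1
d(2217) = (1+1) × (1+1) = 4

4 divisors


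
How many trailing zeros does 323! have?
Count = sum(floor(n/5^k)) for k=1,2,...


floor(323/5) = 64
floor(323/25) = 12
floor(323/125) = 2
Total = 78

78 trailing zeros


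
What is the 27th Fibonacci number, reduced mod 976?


F(k) mod 976 for k=1..27:
1, 1, 2, 3, 5, 8, 13, 21, 34, 55, 89, 144, 233, 377, 610, 11, 621, 632, 277, 909, 210, 143, 353, 496, 849, 369, 242
F(27) mod 976 = 242


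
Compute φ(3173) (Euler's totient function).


3173 = 19 × 167
Prime factors: 19, 167
φ(3173) = 3173 × (1-1/19) × (1-1/167)
= 3173 × 18/19 × 166/167 = 2988

φ(3173) = 2988


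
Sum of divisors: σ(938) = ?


Divisors of 938: 1, 2, 7, 14, 67, 134, 469, 938
Sum = 1 + 2 + 7 + 14 + 67 + 134 + 469 + 938 = 1632

σ(938) = 1632


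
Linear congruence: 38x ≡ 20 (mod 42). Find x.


GCD(38, 42) = 2 divides 20
Divide: 19x ≡ 10 (mod 21)
x ≡ 16 (mod 21)


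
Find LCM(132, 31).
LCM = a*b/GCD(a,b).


GCD(132, 31) = 1
LCM = 132*31/1 = 4092/1 = 4092

LCM = 4092


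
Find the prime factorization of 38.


38 / 2 = 19
19 / 19 = 1
38 = 2 × 19


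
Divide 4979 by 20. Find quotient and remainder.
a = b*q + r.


4979 = 20 * 248 + 19
Check: 4960 + 19 = 4979

q = 248, r = 19


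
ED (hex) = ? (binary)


ED (base 16) = 237 (decimal)
237 (decimal) = 11101101 (base 2)


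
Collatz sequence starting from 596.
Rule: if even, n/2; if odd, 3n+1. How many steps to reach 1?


596 → 298 → 149 → 448 → 224 → 112 → 56 → 28 → 14 → 7 → 22 → 11 → 34 → 17 → 52 → 26 → 13 → 40 → 20 → 10 → 5 → 16 → 8 → 4 → 2 → 1
Total steps = 25

25 steps


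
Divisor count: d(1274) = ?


1274 = 2^1 × 7^2 × 13^1
d(1274) = (1+1) × (2+1) × (1+1) = 12

12 divisors


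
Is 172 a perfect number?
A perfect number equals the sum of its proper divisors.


Proper divisors of 172: 1, 2, 4, 43, 86
Sum = 1 + 2 + 4 + 43 + 86 = 136

No, 172 is not perfect (136 ≠ 172)


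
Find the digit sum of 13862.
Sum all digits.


1 + 3 + 8 + 6 + 2 = 20


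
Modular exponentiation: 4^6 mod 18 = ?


4^1 mod 18 = 4
4^2 mod 18 = 16
4^3 mod 18 = 10
4^4 mod 18 = 4
4^5 mod 18 = 16
4^6 mod 18 = 10


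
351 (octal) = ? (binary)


351 (base 8) = 233 (decimal)
233 (decimal) = 11101001 (base 2)


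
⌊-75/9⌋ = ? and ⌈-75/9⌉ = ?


-75/9 = -8.3333
floor = -9
ceil = -8

floor = -9, ceil = -8


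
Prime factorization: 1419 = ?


1419 / 3 = 473
473 / 11 = 43
43 / 43 = 1
1419 = 3 × 11 × 43


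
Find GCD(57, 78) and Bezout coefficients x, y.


Tabular extended Euclidean (each row: r = 57*s + 78*t):
r=57, s=1, t=0
r=78, s=0, t=1
q=0: r=57, s=1, t=0   [57*(1) + 78*(0) = 57]
q=1: r=21, s=-1, t=1   [57*(-1) + 78*(1) = 21]
q=2: r=15, s=3, t=-2   [57*(3) + 78*(-2) = 15]
q=1: r=6, s=-4, t=3   [57*(-4) + 78*(3) = 6]
q=2: r=3, s=11, t=-8   [57*(11) + 78*(-8) = 3]
q=2: r=0, s=-26, t=19   [57*(-26) + 78*(19) = 0]
GCD = 3; from the row with r=3: x=11, y=-8
Check: 57*(11) + 78*(-8) = 627 - 624 = 3

GCD = 3, x = 11, y = -8


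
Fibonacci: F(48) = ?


Sequence: 1, 1, 2, 3, 5, 8, 13, 21, 34, 55, 89, 144, 233, 377, 610, 987, 1597, 2584, 4181, 6765, 10946, 17711, 28657, 46368, 75025, 121393, 196418, 317811, 514229, 832040, 1346269, 2178309, 3524578, 5702887, 9227465, 14930352, 24157817, 39088169, 63245986, 102334155, 165580141, 267914296, 433494437, 701408733, 1134903170, 1836311903, 2971215073, 4807526976
F(48) = 4807526976


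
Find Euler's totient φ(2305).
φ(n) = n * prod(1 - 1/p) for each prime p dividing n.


2305 = 5 × 461
Prime factors: 5, 461
φ(2305) = 2305 × (1-1/5) × (1-1/461)
= 2305 × 4/5 × 460/461 = 1840

φ(2305) = 1840


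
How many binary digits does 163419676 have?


163419676 in base 2 = 1001101111011001011000011100
Number of digits = 28

28 digits (base 2)


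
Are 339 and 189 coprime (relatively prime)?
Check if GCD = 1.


Euclidean algorithm:
339 = 1 * 189 + 150
189 = 1 * 150 + 39
150 = 3 * 39 + 33
39 = 1 * 33 + 6
33 = 5 * 6 + 3
6 = 2 * 3 + 0
GCD(339, 189) = 3

No, not coprime (GCD = 3)


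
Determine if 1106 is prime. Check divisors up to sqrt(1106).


1106 / 2 = 553 (exact division)
1106 is NOT prime.

No, 1106 is not prime


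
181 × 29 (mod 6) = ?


181 × 29 = 5249
5249 mod 6 = 5


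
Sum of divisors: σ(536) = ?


Divisors of 536: 1, 2, 4, 8, 67, 134, 268, 536
Sum = 1 + 2 + 4 + 8 + 67 + 134 + 268 + 536 = 1020

σ(536) = 1020


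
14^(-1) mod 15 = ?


Use the extended Euclidean algorithm on (15, 14); each row r = 15*s + 14*t:
r=15, s=1, t=0
r=14, s=0, t=1
q=1: r=1, s=1, t=-1   [15*(1) + 14*(-1) = 1]
q=14: r=0, s=-14, t=15   [15*(-14) + 14*(15) = 0]
GCD = 1 with t = -1, so 14*(-1) ≡ 1 (mod 15)
Inverse = -1 mod 15 = 14
Check: 14 * 14 = 196 ≡ 1 (mod 15)

14^(-1) ≡ 14 (mod 15)


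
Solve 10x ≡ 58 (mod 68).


GCD(10, 68) = 2 divides 58
Divide: 5x ≡ 29 (mod 34)
x ≡ 33 (mod 34)


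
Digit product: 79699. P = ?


7 × 9 × 6 × 9 × 9 = 30618


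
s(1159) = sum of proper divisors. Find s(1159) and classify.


Proper divisors: 1, 19, 61
Sum = 1 + 19 + 61 = 81
81 < 1159 → deficient

s(1159) = 81 (deficient)


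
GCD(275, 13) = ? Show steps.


275 = 21 * 13 + 2
13 = 6 * 2 + 1
2 = 2 * 1 + 0
GCD = 1


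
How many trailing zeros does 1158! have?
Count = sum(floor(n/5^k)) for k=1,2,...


floor(1158/5) = 231
floor(1158/25) = 46
floor(1158/125) = 9
floor(1158/625) = 1
Total = 287

287 trailing zeros


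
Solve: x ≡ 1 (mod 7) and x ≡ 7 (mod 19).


M = 7*19 = 133
M1 = M/7 = 19, M2 = M/19 = 7
M1^(-1) mod 7 = 3, M2^(-1) mod 19 = 11
x = 1*19*3 + 7*7*11 = 596
596 mod 133 = 64
Check: 64 mod 7 = 1 ✓, 64 mod 19 = 7 ✓

x ≡ 64 (mod 133)


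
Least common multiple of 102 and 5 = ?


GCD(102, 5) = 1
LCM = 102*5/1 = 510/1 = 510

LCM = 510


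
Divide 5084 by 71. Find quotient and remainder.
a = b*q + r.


5084 = 71 * 71 + 43
Check: 5041 + 43 = 5084

q = 71, r = 43


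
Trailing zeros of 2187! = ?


floor(2187/5) = 437
floor(2187/25) = 87
floor(2187/125) = 17
floor(2187/625) = 3
Total = 544

544 trailing zeros


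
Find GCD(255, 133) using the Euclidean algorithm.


255 = 1 * 133 + 122
133 = 1 * 122 + 11
122 = 11 * 11 + 1
11 = 11 * 1 + 0
GCD = 1


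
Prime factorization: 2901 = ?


2901 / 3 = 967
967 / 967 = 1
2901 = 3 × 967


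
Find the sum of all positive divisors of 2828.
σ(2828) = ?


Divisors of 2828: 1, 2, 4, 7, 14, 28, 101, 202, 404, 707, 1414, 2828
Sum = 1 + 2 + 4 + 7 + 14 + 28 + 101 + 202 + 404 + 707 + 1414 + 2828 = 5712

σ(2828) = 5712


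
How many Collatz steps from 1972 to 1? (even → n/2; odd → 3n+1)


1972 → 986 → 493 → 1480 → 740 → 370 → 185 → 556 → 278 → 139 → 418 → 209 → 628 → 314 → 157 → 472 → 236 → 118 → 59 → 178 → 89 → 268 → 134 → 67 → 202 → 101 → 304 → 152 → 76 → 38 → 19 → 58 → 29 → 88 → 44 → 22 → 11 → 34 → 17 → 52 → 26 → 13 → 40 → 20 → 10 → 5 → 16 → 8 → 4 → 2 → 1
Total steps = 50

50 steps


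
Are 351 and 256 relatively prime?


Euclidean algorithm:
351 = 1 * 256 + 95
256 = 2 * 95 + 66
95 = 1 * 66 + 29
66 = 2 * 29 + 8
29 = 3 * 8 + 5
8 = 1 * 5 + 3
5 = 1 * 3 + 2
3 = 1 * 2 + 1
2 = 2 * 1 + 0
GCD(351, 256) = 1

Yes, coprime (GCD = 1)


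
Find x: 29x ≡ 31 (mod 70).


GCD(29, 70) = 1, unique solution
a^(-1) mod 70 = 29
x = 29 * 31 mod 70 = 59

x ≡ 59 (mod 70)


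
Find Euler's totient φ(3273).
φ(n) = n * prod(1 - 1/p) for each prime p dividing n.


3273 = 3 × 1091
Prime factors: 3, 1091
φ(3273) = 3273 × (1-1/3) × (1-1/1091)
= 3273 × 2/3 × 1090/1091 = 2180

φ(3273) = 2180


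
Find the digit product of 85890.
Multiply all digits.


8 × 5 × 8 × 9 × 0 = 0


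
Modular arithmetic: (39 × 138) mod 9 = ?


39 × 138 = 5382
5382 mod 9 = 0


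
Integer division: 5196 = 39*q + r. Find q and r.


5196 = 39 * 133 + 9
Check: 5187 + 9 = 5196

q = 133, r = 9


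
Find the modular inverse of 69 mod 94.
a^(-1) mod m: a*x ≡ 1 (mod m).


Use the extended Euclidean algorithm on (94, 69); each row r = 94*s + 69*t:
r=94, s=1, t=0
r=69, s=0, t=1
q=1: r=25, s=1, t=-1   [94*(1) + 69*(-1) = 25]
q=2: r=19, s=-2, t=3   [94*(-2) + 69*(3) = 19]
q=1: r=6, s=3, t=-4   [94*(3) + 69*(-4) = 6]
q=3: r=1, s=-11, t=15   [94*(-11) + 69*(15) = 1]
q=6: r=0, s=69, t=-94   [94*(69) + 69*(-94) = 0]
GCD = 1 with t = 15, so 69*(15) ≡ 1 (mod 94)
Inverse = 15 mod 94 = 15
Check: 69 * 15 = 1035 ≡ 1 (mod 94)

69^(-1) ≡ 15 (mod 94)


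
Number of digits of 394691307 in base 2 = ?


394691307 in base 2 = 10111100001101000001011101011
Number of digits = 29

29 digits (base 2)


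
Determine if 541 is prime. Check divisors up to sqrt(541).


Check divisors up to sqrt(541) = 23.2594
No divisors found.
541 is prime.

Yes, 541 is prime


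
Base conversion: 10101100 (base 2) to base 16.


10101100 (base 2) = 172 (decimal)
172 (decimal) = AC (base 16)


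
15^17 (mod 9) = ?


15^1 mod 9 = 6
15^2 mod 9 = 0
15^3 mod 9 = 0
15^4 mod 9 = 0
15^5 mod 9 = 0
15^6 mod 9 = 0
15^7 mod 9 = 0
15^8 mod 9 = 0
15^9 mod 9 = 0
15^10 mod 9 = 0
15^11 mod 9 = 0
15^12 mod 9 = 0
15^13 mod 9 = 0
15^14 mod 9 = 0
15^15 mod 9 = 0
15^16 mod 9 = 0
15^17 mod 9 = 0


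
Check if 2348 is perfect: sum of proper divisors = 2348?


Proper divisors of 2348: 1, 2, 4, 587, 1174
Sum = 1 + 2 + 4 + 587 + 1174 = 1768

No, 2348 is not perfect (1768 ≠ 2348)


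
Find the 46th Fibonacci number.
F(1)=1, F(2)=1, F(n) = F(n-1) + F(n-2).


Sequence: 1, 1, 2, 3, 5, 8, 13, 21, 34, 55, 89, 144, 233, 377, 610, 987, 1597, 2584, 4181, 6765, 10946, 17711, 28657, 46368, 75025, 121393, 196418, 317811, 514229, 832040, 1346269, 2178309, 3524578, 5702887, 9227465, 14930352, 24157817, 39088169, 63245986, 102334155, 165580141, 267914296, 433494437, 701408733, 1134903170, 1836311903
F(46) = 1836311903


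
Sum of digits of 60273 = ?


6 + 0 + 2 + 7 + 3 = 18


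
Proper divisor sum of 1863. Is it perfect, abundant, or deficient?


Proper divisors: 1, 3, 9, 23, 27, 69, 81, 207, 621
Sum = 1 + 3 + 9 + 23 + 27 + 69 + 81 + 207 + 621 = 1041
1041 < 1863 → deficient

s(1863) = 1041 (deficient)


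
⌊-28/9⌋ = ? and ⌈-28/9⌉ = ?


-28/9 = -3.1111
floor = -4
ceil = -3

floor = -4, ceil = -3


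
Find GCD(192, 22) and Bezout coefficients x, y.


Tabular extended Euclidean (each row: r = 192*s + 22*t):
r=192, s=1, t=0
r=22, s=0, t=1
q=8: r=16, s=1, t=-8   [192*(1) + 22*(-8) = 16]
q=1: r=6, s=-1, t=9   [192*(-1) + 22*(9) = 6]
q=2: r=4, s=3, t=-26   [192*(3) + 22*(-26) = 4]
q=1: r=2, s=-4, t=35   [192*(-4) + 22*(35) = 2]
q=2: r=0, s=11, t=-96   [192*(11) + 22*(-96) = 0]
GCD = 2; from the row with r=2: x=-4, y=35
Check: 192*(-4) + 22*(35) = -768 + 770 = 2

GCD = 2, x = -4, y = 35


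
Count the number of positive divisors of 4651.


4651 = 4651^1
d(4651) = (1+1) = 2

2 divisors


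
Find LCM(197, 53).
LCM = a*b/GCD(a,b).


GCD(197, 53) = 1
LCM = 197*53/1 = 10441/1 = 10441

LCM = 10441


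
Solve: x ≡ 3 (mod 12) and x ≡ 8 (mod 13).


M = 12*13 = 156
M1 = M/12 = 13, M2 = M/13 = 12
M1^(-1) mod 12 = 1, M2^(-1) mod 13 = 12
x = 3*13*1 + 8*12*12 = 1191
1191 mod 156 = 99
Check: 99 mod 12 = 3 ✓, 99 mod 13 = 8 ✓

x ≡ 99 (mod 156)


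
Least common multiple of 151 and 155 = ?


GCD(151, 155) = 1
LCM = 151*155/1 = 23405/1 = 23405

LCM = 23405


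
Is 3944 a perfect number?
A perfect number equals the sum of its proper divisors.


Proper divisors of 3944: 1, 2, 4, 8, 17, 29, 34, 58, 68, 116, 136, 232, 493, 986, 1972
Sum = 1 + 2 + 4 + 8 + 17 + 29 + 34 + 58 + 68 + 116 + 136 + 232 + 493 + 986 + 1972 = 4156

No, 3944 is not perfect (4156 ≠ 3944)


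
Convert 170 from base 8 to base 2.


170 (base 8) = 120 (decimal)
120 (decimal) = 1111000 (base 2)


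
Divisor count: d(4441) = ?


4441 = 4441^1
d(4441) = (1+1) = 2

2 divisors


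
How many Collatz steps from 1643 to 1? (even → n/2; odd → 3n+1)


1643 → 4930 → 2465 → 7396 → 3698 → 1849 → 5548 → 2774 → 1387 → 4162 → 2081 → 6244 → 3122 → 1561 → 4684 → 2342 → 1171 → 3514 → 1757 → 5272 → 2636 → 1318 → 659 → 1978 → 989 → 2968 → 1484 → 742 → 371 → 1114 → 557 → 1672 → 836 → 418 → 209 → 628 → 314 → 157 → 472 → 236 → 118 → 59 → 178 → 89 → 268 → 134 → 67 → 202 → 101 → 304 → 152 → 76 → 38 → 19 → 58 → 29 → 88 → 44 → 22 → 11 → 34 → 17 → 52 → 26 → 13 → 40 → 20 → 10 → 5 → 16 → 8 → 4 → 2 → 1
Total steps = 73

73 steps


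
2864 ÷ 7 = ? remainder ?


2864 = 7 * 409 + 1
Check: 2863 + 1 = 2864

q = 409, r = 1


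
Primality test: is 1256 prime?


1256 / 2 = 628 (exact division)
1256 is NOT prime.

No, 1256 is not prime


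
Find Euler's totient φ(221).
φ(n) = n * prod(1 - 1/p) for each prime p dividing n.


221 = 13 × 17
Prime factors: 13, 17
φ(221) = 221 × (1-1/13) × (1-1/17)
= 221 × 12/13 × 16/17 = 192

φ(221) = 192


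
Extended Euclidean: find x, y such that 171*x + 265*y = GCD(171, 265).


Tabular extended Euclidean (each row: r = 171*s + 265*t):
r=171, s=1, t=0
r=265, s=0, t=1
q=0: r=171, s=1, t=0   [171*(1) + 265*(0) = 171]
q=1: r=94, s=-1, t=1   [171*(-1) + 265*(1) = 94]
q=1: r=77, s=2, t=-1   [171*(2) + 265*(-1) = 77]
q=1: r=17, s=-3, t=2   [171*(-3) + 265*(2) = 17]
q=4: r=9, s=14, t=-9   [171*(14) + 265*(-9) = 9]
q=1: r=8, s=-17, t=11   [171*(-17) + 265*(11) = 8]
q=1: r=1, s=31, t=-20   [171*(31) + 265*(-20) = 1]
q=8: r=0, s=-265, t=171   [171*(-265) + 265*(171) = 0]
GCD = 1; from the row with r=1: x=31, y=-20
Check: 171*(31) + 265*(-20) = 5301 - 5300 = 1

GCD = 1, x = 31, y = -20


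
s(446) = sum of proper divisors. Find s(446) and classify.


Proper divisors: 1, 2, 223
Sum = 1 + 2 + 223 = 226
226 < 446 → deficient

s(446) = 226 (deficient)


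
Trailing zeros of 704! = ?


floor(704/5) = 140
floor(704/25) = 28
floor(704/125) = 5
floor(704/625) = 1
Total = 174

174 trailing zeros


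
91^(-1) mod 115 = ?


Use the extended Euclidean algorithm on (115, 91); each row r = 115*s + 91*t:
r=115, s=1, t=0
r=91, s=0, t=1
q=1: r=24, s=1, t=-1   [115*(1) + 91*(-1) = 24]
q=3: r=19, s=-3, t=4   [115*(-3) + 91*(4) = 19]
q=1: r=5, s=4, t=-5   [115*(4) + 91*(-5) = 5]
q=3: r=4, s=-15, t=19   [115*(-15) + 91*(19) = 4]
q=1: r=1, s=19, t=-24   [115*(19) + 91*(-24) = 1]
q=4: r=0, s=-91, t=115   [115*(-91) + 91*(115) = 0]
GCD = 1 with t = -24, so 91*(-24) ≡ 1 (mod 115)
Inverse = -24 mod 115 = 91
Check: 91 * 91 = 8281 ≡ 1 (mod 115)

91^(-1) ≡ 91 (mod 115)


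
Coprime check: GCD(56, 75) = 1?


Euclidean algorithm:
75 = 1 * 56 + 19
56 = 2 * 19 + 18
19 = 1 * 18 + 1
18 = 18 * 1 + 0
GCD(56, 75) = 1

Yes, coprime (GCD = 1)


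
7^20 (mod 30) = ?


7^1 mod 30 = 7
7^2 mod 30 = 19
7^3 mod 30 = 13
7^4 mod 30 = 1
7^5 mod 30 = 7
7^6 mod 30 = 19
7^7 mod 30 = 13
7^8 mod 30 = 1
7^9 mod 30 = 7
7^10 mod 30 = 19
7^11 mod 30 = 13
7^12 mod 30 = 1
7^13 mod 30 = 7
7^14 mod 30 = 19
7^15 mod 30 = 13
7^16 mod 30 = 1
7^17 mod 30 = 7
7^18 mod 30 = 19
7^19 mod 30 = 13
7^20 mod 30 = 1


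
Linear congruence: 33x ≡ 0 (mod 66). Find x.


GCD(33, 66) = 33 divides 0
Divide: 1x ≡ 0 (mod 2)
x ≡ 0 (mod 2)


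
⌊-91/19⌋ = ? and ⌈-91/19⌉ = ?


-91/19 = -4.7895
floor = -5
ceil = -4

floor = -5, ceil = -4


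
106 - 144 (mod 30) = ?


106 - 144 = -38
-38 mod 30 = 22


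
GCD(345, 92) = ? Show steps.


345 = 3 * 92 + 69
92 = 1 * 69 + 23
69 = 3 * 23 + 0
GCD = 23


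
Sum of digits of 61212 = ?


6 + 1 + 2 + 1 + 2 = 12


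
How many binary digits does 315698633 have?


315698633 in base 2 = 10010110100010010110111001001
Number of digits = 29

29 digits (base 2)


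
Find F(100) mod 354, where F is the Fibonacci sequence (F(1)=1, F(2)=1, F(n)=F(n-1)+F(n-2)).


F(k) mod 354 for k=1..100:
1, 1, 2, 3, 5, 8, 13, 21, 34, 55, 89, 144, 233, 23, 256, 279, 181, 106, 287, 39, 326, 11, 337, 348, 331, 325, 302, 273, 221, 140, 7, 147, 154, 301, 101, 48, 149, 197, 346, 189, 181, 16, 197, 213, 56, 269, 325, 240, 211, 97, 308, 51, 5, 56, 61, 117, 178, 295, 119, 60, 179, 239, 64, 303, 13, 316, 329, 291, 266, 203, 115, 318, 79, 43, 122, 165, 287, 98, 31, 129, 160, 289, 95, 30, 125, 155, 280, 81, 7, 88, 95, 183, 278, 107, 31, 138, 169, 307, 122, 75
F(100) mod 354 = 75


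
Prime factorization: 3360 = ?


3360 / 2 = 1680
1680 / 2 = 840
840 / 2 = 420
420 / 2 = 210
210 / 2 = 105
105 / 3 = 35
35 / 5 = 7
7 / 7 = 1
3360 = 2^5 × 3 × 5 × 7


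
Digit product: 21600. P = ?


2 × 1 × 6 × 0 × 0 = 0


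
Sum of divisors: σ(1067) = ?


Divisors of 1067: 1, 11, 97, 1067
Sum = 1 + 11 + 97 + 1067 = 1176

σ(1067) = 1176


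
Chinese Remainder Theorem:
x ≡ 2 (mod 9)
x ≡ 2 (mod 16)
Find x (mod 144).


M = 9*16 = 144
M1 = M/9 = 16, M2 = M/16 = 9
M1^(-1) mod 9 = 4, M2^(-1) mod 16 = 9
x = 2*16*4 + 2*9*9 = 290
290 mod 144 = 2
Check: 2 mod 9 = 2 ✓, 2 mod 16 = 2 ✓

x ≡ 2 (mod 144)


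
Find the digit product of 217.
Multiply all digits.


2 × 1 × 7 = 14


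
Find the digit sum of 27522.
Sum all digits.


2 + 7 + 5 + 2 + 2 = 18


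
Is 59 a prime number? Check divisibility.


Check divisors up to sqrt(59) = 7.6811
No divisors found.
59 is prime.

Yes, 59 is prime


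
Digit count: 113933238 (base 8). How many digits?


113933238 in base 8 = 662475666
Number of digits = 9

9 digits (base 8)


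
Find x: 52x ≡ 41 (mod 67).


GCD(52, 67) = 1, unique solution
a^(-1) mod 67 = 58
x = 58 * 41 mod 67 = 33

x ≡ 33 (mod 67)


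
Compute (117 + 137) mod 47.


117 + 137 = 254
254 mod 47 = 19


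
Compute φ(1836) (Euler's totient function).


1836 = 2^2 × 3^3 × 17
Prime factors: 2, 3, 17
φ(1836) = 1836 × (1-1/2) × (1-1/3) × (1-1/17)
= 1836 × 1/2 × 2/3 × 16/17 = 576

φ(1836) = 576


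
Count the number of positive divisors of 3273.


3273 = 3^1 × 1091^1
d(3273) = (1+1) × (1+1) = 4

4 divisors


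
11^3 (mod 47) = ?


11^1 mod 47 = 11
11^2 mod 47 = 27
11^3 mod 47 = 15


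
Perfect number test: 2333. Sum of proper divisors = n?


Proper divisors of 2333: 1
Sum = 1 = 1

No, 2333 is not perfect (1 ≠ 2333)


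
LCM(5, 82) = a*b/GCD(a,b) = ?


GCD(5, 82) = 1
LCM = 5*82/1 = 410/1 = 410

LCM = 410


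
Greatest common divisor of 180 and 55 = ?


180 = 3 * 55 + 15
55 = 3 * 15 + 10
15 = 1 * 10 + 5
10 = 2 * 5 + 0
GCD = 5


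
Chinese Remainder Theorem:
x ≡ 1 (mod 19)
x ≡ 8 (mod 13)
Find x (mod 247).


M = 19*13 = 247
M1 = M/19 = 13, M2 = M/13 = 19
M1^(-1) mod 19 = 3, M2^(-1) mod 13 = 11
x = 1*13*3 + 8*19*11 = 1711
1711 mod 247 = 229
Check: 229 mod 19 = 1 ✓, 229 mod 13 = 8 ✓

x ≡ 229 (mod 247)


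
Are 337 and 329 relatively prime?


Euclidean algorithm:
337 = 1 * 329 + 8
329 = 41 * 8 + 1
8 = 8 * 1 + 0
GCD(337, 329) = 1

Yes, coprime (GCD = 1)


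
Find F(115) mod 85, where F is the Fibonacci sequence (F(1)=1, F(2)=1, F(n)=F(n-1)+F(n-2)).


F(k) mod 85 for k=1..115:
1, 1, 2, 3, 5, 8, 13, 21, 34, 55, 4, 59, 63, 37, 15, 52, 67, 34, 16, 50, 66, 31, 12, 43, 55, 13, 68, 81, 64, 60, 39, 14, 53, 67, 35, 17, 52, 69, 36, 20, 56, 76, 47, 38, 0, 38, 38, 76, 29, 20, 49, 69, 33, 17, 50, 67, 32, 14, 46, 60, 21, 81, 17, 13, 30, 43, 73, 31, 19, 50, 69, 34, 18, 52, 70, 37, 22, 59, 81, 55, 51, 21, 72, 8, 80, 3, 83, 1, 84, 0, 84, 84, 83, 82, 80, 77, 72, 64, 51, 30, 81, 26, 22, 48, 70, 33, 18, 51, 69, 35, 19, 54, 73, 42, 30
F(115) mod 85 = 30


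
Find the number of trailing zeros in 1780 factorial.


floor(1780/5) = 356
floor(1780/25) = 71
floor(1780/125) = 14
floor(1780/625) = 2
Total = 443

443 trailing zeros


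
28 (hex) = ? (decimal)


28 (base 16) = 40 (decimal)
40 (decimal) = 40 (base 10)


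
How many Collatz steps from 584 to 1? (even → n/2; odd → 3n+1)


584 → 292 → 146 → 73 → 220 → 110 → 55 → 166 → 83 → 250 → 125 → 376 → 188 → 94 → 47 → 142 → 71 → 214 → 107 → 322 → 161 → 484 → 242 → 121 → 364 → 182 → 91 → 274 → 137 → 412 → 206 → 103 → 310 → 155 → 466 → 233 → 700 → 350 → 175 → 526 → 263 → 790 → 395 → 1186 → 593 → 1780 → 890 → 445 → 1336 → 668 → 334 → 167 → 502 → 251 → 754 → 377 → 1132 → 566 → 283 → 850 → 425 → 1276 → 638 → 319 → 958 → 479 → 1438 → 719 → 2158 → 1079 → 3238 → 1619 → 4858 → 2429 → 7288 → 3644 → 1822 → 911 → 2734 → 1367 → 4102 → 2051 → 6154 → 3077 → 9232 → 4616 → 2308 → 1154 → 577 → 1732 → 866 → 433 → 1300 → 650 → 325 → 976 → 488 → 244 → 122 → 61 → 184 → 92 → 46 → 23 → 70 → 35 → 106 → 53 → 160 → 80 → 40 → 20 → 10 → 5 → 16 → 8 → 4 → 2 → 1
Total steps = 118

118 steps
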